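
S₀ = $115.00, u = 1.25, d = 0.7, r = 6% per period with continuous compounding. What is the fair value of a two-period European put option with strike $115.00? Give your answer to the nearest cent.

Risk-neutral probability p = (e^0.06 − 0.7)/(1.25 − 0.7) = 0.3618/0.5500 = 0.6579
Terminal stock prices: S_uu = 179.7, S_ud = 100.6, S_dd = 56.35
Terminal payoffs (K − S): max(-64.69, 0) = 0, max(14.38, 0) = 14.38, max(58.65, 0) = 58.65
Node u (S = 143.8): V_u = e^(−0.06)·[0.6579·0.0000 + 0.3421·14.3750] = 4.6315
Node d (S = 80.5): V_d = e^(−0.06)·[0.6579·14.3750 + 0.3421·58.6500] = 27.8029
Node 0 (S = 115): V_0 = e^(−0.06)·[0.6579·4.6315 + 0.3421·27.8029] = 11.8274

$11.83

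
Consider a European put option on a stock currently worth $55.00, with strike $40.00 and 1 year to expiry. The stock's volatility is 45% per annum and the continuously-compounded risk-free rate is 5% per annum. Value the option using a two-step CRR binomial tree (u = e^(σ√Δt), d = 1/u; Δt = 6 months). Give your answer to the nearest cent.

CRR parameters: u = e^(σ√Δt) = e^(0.45·√0.5) = 1.3746, d = 1/u = 0.7275
Per-period rate: rΔt = 0.05·0.5 = 0.025, so R = e^0.025 = 1.0253
Risk-neutral probability p = (e^0.025 − 0.7275)/(1.3746 − 0.7275) = 0.2979/0.6472 = 0.4602
Terminal stock prices: S_uu = 103.9, S_ud = 55, S_dd = 29.11
Terminal payoffs (K − S): max(-63.93, 0) = 0, max(-15, 0) = 0, max(10.89, 0) = 10.89
Node u (S = 75.61): V_u = e^(−0.025)·[0.4602·0.0000 + 0.5398·0.0000] = 0.0000
Node d (S = 40.01): V_d = e^(−0.025)·[0.4602·0.0000 + 0.5398·10.8942] = 5.7352
Node 0 (S = 55): V_0 = e^(−0.025)·[0.4602·0.0000 + 0.5398·5.7352] = 3.0192

$3.02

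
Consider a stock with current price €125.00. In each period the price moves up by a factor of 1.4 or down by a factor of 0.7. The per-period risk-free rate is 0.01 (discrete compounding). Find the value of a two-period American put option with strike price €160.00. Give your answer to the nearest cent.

Risk-neutral probability p = (1 + 0.01 − 0.7)/(1.4 − 0.7) = 0.3100/0.7000 = 0.4429
Terminal stock prices: S_uu = 245, S_ud = 122.5, S_dd = 61.25
Terminal payoffs (K − S): max(-85, 0) = 0, max(37.5, 0) = 37.5, max(98.75, 0) = 98.75
Node u (S = 175): continuation = 1/1.01·[0.4429·0.0000 + 0.5571·37.5000] = 20.6860; exercise value = 0.0000 ≤ continuation, so V_u = 20.6860
Node d (S = 87.5): continuation = 1/1.01·[0.4429·37.5000 + 0.5571·98.7500] = 70.9158; exercise value = 72.5000 > continuation, so V_d = 72.5000 (exercise)
Node 0 (S = 125): continuation = 1/1.01·[0.4429·20.6860 + 0.5571·72.5000] = 49.0632; exercise value = 35.0000 ≤ continuation, so V_0 = 49.0632

€49.06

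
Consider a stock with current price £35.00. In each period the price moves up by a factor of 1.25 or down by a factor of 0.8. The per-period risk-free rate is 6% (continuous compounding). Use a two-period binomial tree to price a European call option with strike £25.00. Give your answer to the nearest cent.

Risk-neutral probability p = (e^0.06 − 0.8)/(1.25 − 0.8) = 0.2618/0.4500 = 0.5819
Terminal stock prices: S_uu = 54.69, S_ud = 35, S_dd = 22.4
Terminal payoffs (S − K): max(29.69, 0) = 29.69, max(10, 0) = 10, max(-2.6, 0) = 0
Node u (S = 43.75): V_u = e^(−0.06)·[0.5819·29.6875 + 0.4181·10.0000] = 20.2059
Node d (S = 28): V_d = e^(−0.06)·[0.5819·10.0000 + 0.4181·0.0000] = 5.4797
Node 0 (S = 35): V_0 = e^(−0.06)·[0.5819·20.2059 + 0.4181·5.4797] = 13.2302

£13.23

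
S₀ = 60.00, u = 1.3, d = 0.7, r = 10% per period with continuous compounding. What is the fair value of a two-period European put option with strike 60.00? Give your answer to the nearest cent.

Risk-neutral probability p = (e^0.1 − 0.7)/(1.3 − 0.7) = 0.4052/0.6000 = 0.6753
Terminal stock prices: S_uu = 101.4, S_ud = 54.6, S_dd = 29.4
Terminal payoffs (K − S): max(-41.4, 0) = 0, max(5.4, 0) = 5.4, max(30.6, 0) = 30.6
Node u (S = 78): V_u = e^(−0.1)·[0.6753·0.0000 + 0.3247·5.4000] = 1.5866
Node d (S = 42): V_d = e^(−0.1)·[0.6753·5.4000 + 0.3247·30.6000] = 12.2902
Node 0 (S = 60): V_0 = e^(−0.1)·[0.6753·1.5866 + 0.3247·12.2902] = 4.5805

4.58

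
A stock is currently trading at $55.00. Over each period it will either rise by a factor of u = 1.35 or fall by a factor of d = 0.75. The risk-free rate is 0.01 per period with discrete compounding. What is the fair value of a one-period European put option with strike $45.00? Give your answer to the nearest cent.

Risk-neutral probability p = (1 + 0.01 − 0.75)/(1.35 − 0.75) = 0.2600/0.6000 = 0.4333
Terminal stock prices: S_u = 74.25, S_d = 41.25
Terminal payoffs (K − S): max(-29.25, 0) = 0, max(3.75, 0) = 3.75
Node 0 (S = 55): V_0 = 1/1.01·[0.4333·0.0000 + 0.5667·3.7500] = 2.1040

$2.10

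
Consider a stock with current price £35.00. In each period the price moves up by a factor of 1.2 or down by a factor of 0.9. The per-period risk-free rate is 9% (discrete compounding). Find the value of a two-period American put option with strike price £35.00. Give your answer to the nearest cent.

£1.18

Risk-neutral probability p = (1 + 0.09 − 0.9)/(1.2 − 0.9) = 0.1900/0.3000 = 0.6333
Terminal stock prices: S_uu = 50.4, S_ud = 37.8, S_dd = 28.35
Terminal payoffs (K − S): max(-15.4, 0) = 0, max(-2.8, 0) = 0, max(6.65, 0) = 6.65
Node u (S = 42): continuation = 1/1.09·[0.6333·0.0000 + 0.3667·0.0000] = 0.0000; exercise value = 0.0000 ≤ continuation, so V_u = 0.0000
Node d (S = 31.5): continuation = 1/1.09·[0.6333·0.0000 + 0.3667·6.6500] = 2.2370; exercise value = 3.5000 > continuation, so V_d = 3.5000 (exercise)
Node 0 (S = 35): continuation = 1/1.09·[0.6333·0.0000 + 0.3667·3.5000] = 1.1774; exercise value = 0.0000 ≤ continuation, so V_0 = 1.1774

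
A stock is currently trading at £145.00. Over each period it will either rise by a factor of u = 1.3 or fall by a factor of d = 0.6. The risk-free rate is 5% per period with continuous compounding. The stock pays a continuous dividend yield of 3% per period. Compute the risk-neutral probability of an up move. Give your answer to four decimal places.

p = 0.6003

Per-period risk-free factor R = e^0.05 = 1.0513; dividend-adjusted growth = e^(0.05−0.03) = 1.0202.
Risk-neutral probability p = (1.0202 − 0.6)/(1.3 − 0.6) = 0.4202/0.7000 = 0.6003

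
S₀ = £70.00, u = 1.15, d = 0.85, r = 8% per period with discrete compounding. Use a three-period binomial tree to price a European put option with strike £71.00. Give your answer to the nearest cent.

£1.56

Risk-neutral probability p = (1 + 0.08 − 0.85)/(1.15 − 0.85) = 0.2300/0.3000 = 0.7667
Terminal stock prices: S_uuu = 106.5, S_uud = 78.69, S_udd = 58.16, S_ddd = 42.99
Terminal payoffs (K − S): max(-35.46, 0) = 0, max(-7.689, 0) = 0, max(12.84, 0) = 12.84, max(28.01, 0) = 28.01
Node uu (S = 92.57): V_uu = 1/1.08·[0.7667·0.0000 + 0.2333·0.0000] = 0.0000
Node ud (S = 68.42): V_ud = 1/1.08·[0.7667·0.0000 + 0.2333·12.8388] = 2.7738
Node dd (S = 50.57): V_dd = 1/1.08·[0.7667·12.8388 + 0.2333·28.0113] = 15.1657
Node u (S = 80.5): V_u = 1/1.08·[0.7667·0.0000 + 0.2333·2.7738] = 0.5993
Node d (S = 59.5): V_d = 1/1.08·[0.7667·2.7738 + 0.2333·15.1657] = 5.2456
Node 0 (S = 70): V_0 = 1/1.08·[0.7667·0.5993 + 0.2333·5.2456] = 1.5587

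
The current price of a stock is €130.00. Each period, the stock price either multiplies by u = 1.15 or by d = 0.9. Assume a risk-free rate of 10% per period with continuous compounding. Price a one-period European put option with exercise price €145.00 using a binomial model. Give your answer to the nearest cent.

€4.54

Risk-neutral probability p = (e^0.1 − 0.9)/(1.15 − 0.9) = 0.2052/0.2500 = 0.8207
Terminal stock prices: S_u = 149.5, S_d = 117
Terminal payoffs (K − S): max(-4.5, 0) = 0, max(28, 0) = 28
Node 0 (S = 130): V_0 = e^(−0.1)·[0.8207·0.0000 + 0.1793·28.0000] = 4.5431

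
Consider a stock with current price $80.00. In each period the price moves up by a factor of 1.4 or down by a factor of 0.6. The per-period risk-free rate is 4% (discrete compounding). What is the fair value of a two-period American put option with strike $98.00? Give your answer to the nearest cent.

Risk-neutral probability p = (1 + 0.04 − 0.6)/(1.4 − 0.6) = 0.4400/0.8000 = 0.5500
Terminal stock prices: S_uu = 156.8, S_ud = 67.2, S_dd = 28.8
Terminal payoffs (K − S): max(-58.8, 0) = 0, max(30.8, 0) = 30.8, max(69.2, 0) = 69.2
Node u (S = 112): continuation = 1/1.04·[0.5500·0.0000 + 0.4500·30.8000] = 13.3269; exercise value = 0.0000 ≤ continuation, so V_u = 13.3269
Node d (S = 48): continuation = 1/1.04·[0.5500·30.8000 + 0.4500·69.2000] = 46.2308; exercise value = 50.0000 > continuation, so V_d = 50.0000 (exercise)
Node 0 (S = 80): continuation = 1/1.04·[0.5500·13.3269 + 0.4500·50.0000] = 28.6825; exercise value = 18.0000 ≤ continuation, so V_0 = 28.6825

$28.68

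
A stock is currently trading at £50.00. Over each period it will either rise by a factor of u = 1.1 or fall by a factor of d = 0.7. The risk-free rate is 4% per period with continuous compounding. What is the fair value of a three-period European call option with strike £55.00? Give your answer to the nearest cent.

£6.34

Risk-neutral probability p = (e^0.04 − 0.7)/(1.1 − 0.7) = 0.3408/0.4000 = 0.8520
Terminal stock prices: S_uuu = 66.55, S_uud = 42.35, S_udd = 26.95, S_ddd = 17.15
Terminal payoffs (S − K): max(11.55, 0) = 11.55, max(-12.65, 0) = 0, max(-28.05, 0) = 0, max(-37.85, 0) = 0
Node uu (S = 60.5): V_uu = e^(−0.04)·[0.8520·11.5500 + 0.1480·0.0000] = 9.4550
Node ud (S = 38.5): V_ud = e^(−0.04)·[0.8520·0.0000 + 0.1480·0.0000] = 0.0000
Node dd (S = 24.5): V_dd = e^(−0.04)·[0.8520·0.0000 + 0.1480·0.0000] = 0.0000
Node u (S = 55): V_u = e^(−0.04)·[0.8520·9.4550 + 0.1480·0.0000] = 7.7401
Node d (S = 35): V_d = e^(−0.04)·[0.8520·0.0000 + 0.1480·0.0000] = 0.0000
Node 0 (S = 50): V_0 = e^(−0.04)·[0.8520·7.7401 + 0.1480·0.0000] = 6.3362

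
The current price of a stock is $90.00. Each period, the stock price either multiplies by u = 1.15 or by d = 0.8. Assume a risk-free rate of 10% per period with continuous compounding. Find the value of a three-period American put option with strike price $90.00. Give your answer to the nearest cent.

$2.74

Risk-neutral probability p = (e^0.1 − 0.8)/(1.15 − 0.8) = 0.3052/0.3500 = 0.8719
Terminal stock prices: S_uuu = 136.9, S_uud = 95.22, S_udd = 66.24, S_ddd = 46.08
Terminal payoffs (K − S): max(-46.88, 0) = 0, max(-5.22, 0) = 0, max(23.76, 0) = 23.76, max(43.92, 0) = 43.92
Node uu (S = 119): continuation = e^(−0.1)·[0.8719·0.0000 + 0.1281·0.0000] = 0.0000; exercise value = 0.0000 ≤ continuation, so V_uu = 0.0000
Node ud (S = 82.8): continuation = e^(−0.1)·[0.8719·0.0000 + 0.1281·23.7600] = 2.7537; exercise value = 7.2000 > continuation, so V_ud = 7.2000 (exercise)
Node dd (S = 57.6): continuation = e^(−0.1)·[0.8719·23.7600 + 0.1281·43.9200] = 23.8354; exercise value = 32.4000 > continuation, so V_dd = 32.4000 (exercise)
Node u (S = 103.5): continuation = e^(−0.1)·[0.8719·0.0000 + 0.1281·7.2000] = 0.8344; exercise value = 0.0000 ≤ continuation, so V_u = 0.8344
Node d (S = 72): continuation = e^(−0.1)·[0.8719·7.2000 + 0.1281·32.4000] = 9.4354; exercise value = 18.0000 > continuation, so V_d = 18.0000 (exercise)
Node 0 (S = 90): continuation = e^(−0.1)·[0.8719·0.8344 + 0.1281·18.0000] = 2.7444; exercise value = 0.0000 ≤ continuation, so V_0 = 2.7444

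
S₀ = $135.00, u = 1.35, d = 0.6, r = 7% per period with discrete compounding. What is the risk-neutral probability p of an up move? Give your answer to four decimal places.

p = 0.6267

Risk-neutral probability p = (1 + 0.07 − 0.6)/(1.35 − 0.6) = 0.4700/0.7500 = 0.6267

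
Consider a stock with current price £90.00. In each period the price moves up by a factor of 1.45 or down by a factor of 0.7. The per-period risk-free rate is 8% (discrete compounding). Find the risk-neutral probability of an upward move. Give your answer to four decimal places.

Risk-neutral probability p = (1 + 0.08 − 0.7)/(1.45 − 0.7) = 0.3800/0.7500 = 0.5067

p = 0.5067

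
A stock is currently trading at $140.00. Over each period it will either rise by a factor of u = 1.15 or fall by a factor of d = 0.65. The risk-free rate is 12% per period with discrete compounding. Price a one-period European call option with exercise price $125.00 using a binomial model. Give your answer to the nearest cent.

Risk-neutral probability p = (1 + 0.12 − 0.65)/(1.15 − 0.65) = 0.4700/0.5000 = 0.9400
Terminal stock prices: S_u = 161, S_d = 91
Terminal payoffs (S − K): max(36, 0) = 36, max(-34, 0) = 0
Node 0 (S = 140): V_0 = 1/1.12·[0.9400·36.0000 + 0.0600·0.0000] = 30.2143

$30.21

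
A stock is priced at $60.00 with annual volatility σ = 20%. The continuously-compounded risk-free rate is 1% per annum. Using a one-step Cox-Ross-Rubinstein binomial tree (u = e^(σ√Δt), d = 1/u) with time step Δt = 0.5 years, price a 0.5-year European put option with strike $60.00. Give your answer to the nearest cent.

$4.08

CRR parameters: u = e^(σ√Δt) = e^(0.2·√0.5) = 1.1519, d = 1/u = 0.8681
Per-period rate: rΔt = 0.01·0.5 = 0.005, so R = e^0.005 = 1.0050
Risk-neutral probability p = (e^0.005 − 0.8681)/(1.1519 − 0.8681) = 0.1369/0.2838 = 0.4824
Terminal stock prices: S_u = 69.11, S_d = 52.09
Terminal payoffs (K − S): max(-9.115, 0) = 0, max(7.913, 0) = 7.913
Node 0 (S = 60): V_0 = e^(−0.005)·[0.4824·0.0000 + 0.5176·7.9126] = 4.0754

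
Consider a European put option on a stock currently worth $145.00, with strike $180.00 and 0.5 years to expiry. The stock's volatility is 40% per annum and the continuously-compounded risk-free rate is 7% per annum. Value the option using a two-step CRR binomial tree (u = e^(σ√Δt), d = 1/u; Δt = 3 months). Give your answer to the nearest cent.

$37.37

CRR parameters: u = e^(σ√Δt) = e^(0.4·√0.25) = 1.2214, d = 1/u = 0.8187
Per-period rate: rΔt = 0.07·0.25 = 0.0175, so R = e^0.0175 = 1.0177
Risk-neutral probability p = (e^0.0175 − 0.8187)/(1.2214 − 0.8187) = 0.1989/0.4027 = 0.4940
Terminal stock prices: S_uu = 216.3, S_ud = 145, S_dd = 97.2
Terminal payoffs (K − S): max(-36.31, 0) = 0, max(35, 0) = 35, max(82.8, 0) = 82.8
Node u (S = 177.1): V_u = e^(−0.0175)·[0.4940·0.0000 + 0.5060·35.0000] = 17.4025
Node d (S = 118.7): V_d = e^(−0.0175)·[0.4940·35.0000 + 0.5060·82.8036] = 58.1614
Node 0 (S = 145): V_0 = e^(−0.0175)·[0.4940·17.4025 + 0.5060·58.1614] = 37.3665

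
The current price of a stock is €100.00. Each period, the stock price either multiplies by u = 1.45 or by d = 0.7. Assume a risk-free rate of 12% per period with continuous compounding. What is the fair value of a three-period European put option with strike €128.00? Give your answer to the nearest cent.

€17.76

Risk-neutral probability p = (e^0.12 − 0.7)/(1.45 − 0.7) = 0.4275/0.7500 = 0.5700
Terminal stock prices: S_uuu = 304.9, S_uud = 147.2, S_udd = 71.05, S_ddd = 34.3
Terminal payoffs (K − S): max(-176.9, 0) = 0, max(-19.17, 0) = 0, max(56.95, 0) = 56.95, max(93.7, 0) = 93.7
Node uu (S = 210.2): V_uu = e^(−0.12)·[0.5700·0.0000 + 0.4300·0.0000] = 0.0000
Node ud (S = 101.5): V_ud = e^(−0.12)·[0.5700·0.0000 + 0.4300·56.9500] = 21.7196
Node dd (S = 49): V_dd = e^(−0.12)·[0.5700·56.9500 + 0.4300·93.7000] = 64.5258
Node u (S = 145): V_u = e^(−0.12)·[0.5700·0.0000 + 0.4300·21.7196] = 8.2834
Node d (S = 70): V_d = e^(−0.12)·[0.5700·21.7196 + 0.4300·64.5258] = 35.5890
Node 0 (S = 100): V_0 = e^(−0.12)·[0.5700·8.2834 + 0.4300·35.5890] = 17.7605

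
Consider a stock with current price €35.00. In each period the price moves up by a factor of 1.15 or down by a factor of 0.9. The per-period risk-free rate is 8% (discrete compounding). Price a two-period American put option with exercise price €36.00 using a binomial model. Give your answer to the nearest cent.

€1.17

Risk-neutral probability p = (1 + 0.08 − 0.9)/(1.15 − 0.9) = 0.1800/0.2500 = 0.7200
Terminal stock prices: S_uu = 46.29, S_ud = 36.23, S_dd = 28.35
Terminal payoffs (K − S): max(-10.29, 0) = 0, max(-0.225, 0) = 0, max(7.65, 0) = 7.65
Node u (S = 40.25): continuation = 1/1.08·[0.7200·0.0000 + 0.2800·0.0000] = 0.0000; exercise value = 0.0000 ≤ continuation, so V_u = 0.0000
Node d (S = 31.5): continuation = 1/1.08·[0.7200·0.0000 + 0.2800·7.6500] = 1.9833; exercise value = 4.5000 > continuation, so V_d = 4.5000 (exercise)
Node 0 (S = 35): continuation = 1/1.08·[0.7200·0.0000 + 0.2800·4.5000] = 1.1667; exercise value = 1.0000 ≤ continuation, so V_0 = 1.1667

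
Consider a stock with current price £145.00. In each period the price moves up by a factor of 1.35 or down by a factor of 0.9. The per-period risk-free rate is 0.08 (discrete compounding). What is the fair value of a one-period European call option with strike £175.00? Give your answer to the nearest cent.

£7.69

Risk-neutral probability p = (1 + 0.08 − 0.9)/(1.35 − 0.9) = 0.1800/0.4500 = 0.4000
Terminal stock prices: S_u = 195.8, S_d = 130.5
Terminal payoffs (S − K): max(20.75, 0) = 20.75, max(-44.5, 0) = 0
Node 0 (S = 145): V_0 = 1/1.08·[0.4000·20.7500 + 0.6000·0.0000] = 7.6852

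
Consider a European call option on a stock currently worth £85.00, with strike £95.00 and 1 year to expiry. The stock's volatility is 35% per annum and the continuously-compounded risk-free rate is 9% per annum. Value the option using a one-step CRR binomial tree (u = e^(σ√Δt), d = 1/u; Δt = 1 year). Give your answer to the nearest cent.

CRR parameters: u = e^(σ√Δt) = e^(0.35·√1) = 1.4191, d = 1/u = 0.7047
Per-period rate: rΔt = 0.09·1 = 0.09, so R = e^0.09 = 1.0942
Risk-neutral probability p = (e^0.09 − 0.7047)/(1.4191 − 0.7047) = 0.3895/0.7144 = 0.5452
Terminal stock prices: S_u = 120.6, S_d = 59.9
Terminal payoffs (S − K): max(25.62, 0) = 25.62, max(-35.1, 0) = 0
Node 0 (S = 85): V_0 = e^(−0.09)·[0.5452·25.6207 + 0.4548·0.0000] = 12.7664

£12.77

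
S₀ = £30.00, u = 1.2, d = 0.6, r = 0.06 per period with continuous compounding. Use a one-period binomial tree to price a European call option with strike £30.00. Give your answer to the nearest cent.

Risk-neutral probability p = (e^0.06 − 0.6)/(1.2 − 0.6) = 0.4618/0.6000 = 0.7697
Terminal stock prices: S_u = 36, S_d = 18
Terminal payoffs (S − K): max(6, 0) = 6, max(-12, 0) = 0
Node 0 (S = 30): V_0 = e^(−0.06)·[0.7697·6.0000 + 0.2303·0.0000] = 4.3494

£4.35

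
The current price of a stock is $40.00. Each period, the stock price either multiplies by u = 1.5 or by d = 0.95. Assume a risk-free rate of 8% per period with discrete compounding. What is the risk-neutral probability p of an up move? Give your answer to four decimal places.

Risk-neutral probability p = (1 + 0.08 − 0.95)/(1.5 − 0.95) = 0.1300/0.5500 = 0.2364

p = 0.2364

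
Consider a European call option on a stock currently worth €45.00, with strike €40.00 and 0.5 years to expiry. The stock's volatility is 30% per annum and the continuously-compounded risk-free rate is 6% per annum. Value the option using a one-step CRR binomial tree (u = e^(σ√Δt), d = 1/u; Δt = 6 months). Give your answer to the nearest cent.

€7.87

CRR parameters: u = e^(σ√Δt) = e^(0.3·√0.5) = 1.2363, d = 1/u = 0.8089
Per-period rate: rΔt = 0.06·0.5 = 0.03, so R = e^0.03 = 1.0305
Risk-neutral probability p = (e^0.03 − 0.8089)/(1.2363 − 0.8089) = 0.2216/0.4275 = 0.5184
Terminal stock prices: S_u = 55.63, S_d = 36.4
Terminal payoffs (S − K): max(15.63, 0) = 15.63, max(-3.601, 0) = 0
Node 0 (S = 45): V_0 = e^(−0.03)·[0.5184·15.6340 + 0.4816·0.0000] = 7.8653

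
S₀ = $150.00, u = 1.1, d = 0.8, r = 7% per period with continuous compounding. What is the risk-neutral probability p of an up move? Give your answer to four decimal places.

p = 0.9084

Risk-neutral probability p = (e^0.07 − 0.8)/(1.1 − 0.8) = 0.2725/0.3000 = 0.9084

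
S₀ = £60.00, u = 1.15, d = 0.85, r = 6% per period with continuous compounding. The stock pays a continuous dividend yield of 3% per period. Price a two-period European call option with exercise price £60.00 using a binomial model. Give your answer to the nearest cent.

Per-period risk-free factor R = e^0.06 = 1.0618; dividend-adjusted growth = e^(0.06−0.03) = 1.0305.
Risk-neutral probability p = (1.0305 − 0.85)/(1.15 − 0.85) = 0.1805/0.3000 = 0.6015
Terminal stock prices: S_uu = 79.35, S_ud = 58.65, S_dd = 43.35
Terminal payoffs (S − K): max(19.35, 0) = 19.35, max(-1.35, 0) = 0, max(-16.65, 0) = 0
Node u (S = 69): V_u = e^(−0.06)·[0.6015·19.3500 + 0.3985·0.0000] = 10.9615
Node d (S = 51): V_d = e^(−0.06)·[0.6015·0.0000 + 0.3985·0.0000] = 0.0000
Node 0 (S = 60): V_0 = e^(−0.06)·[0.6015·10.9615 + 0.3985·0.0000] = 6.2095

£6.21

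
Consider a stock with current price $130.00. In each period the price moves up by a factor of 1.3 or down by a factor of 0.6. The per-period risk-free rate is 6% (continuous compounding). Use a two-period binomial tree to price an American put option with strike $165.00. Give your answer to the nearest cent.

Risk-neutral probability p = (e^0.06 − 0.6)/(1.3 − 0.6) = 0.4618/0.7000 = 0.6598
Terminal stock prices: S_uu = 219.7, S_ud = 101.4, S_dd = 46.8
Terminal payoffs (K − S): max(-54.7, 0) = 0, max(63.6, 0) = 63.6, max(118.2, 0) = 118.2
Node u (S = 169): continuation = e^(−0.06)·[0.6598·0.0000 + 0.3402·63.6000] = 20.3787; exercise value = 0.0000 ≤ continuation, so V_u = 20.3787
Node d (S = 78): continuation = e^(−0.06)·[0.6598·63.6000 + 0.3402·118.2000] = 77.3911; exercise value = 87.0000 > continuation, so V_d = 87.0000 (exercise)
Node 0 (S = 130): continuation = e^(−0.06)·[0.6598·20.3787 + 0.3402·87.0000] = 40.5387; exercise value = 35.0000 ≤ continuation, so V_0 = 40.5387

$40.54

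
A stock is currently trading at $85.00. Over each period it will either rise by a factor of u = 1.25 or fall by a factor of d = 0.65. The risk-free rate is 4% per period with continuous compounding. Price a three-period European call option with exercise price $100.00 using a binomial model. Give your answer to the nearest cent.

$16.18

Risk-neutral probability p = (e^0.04 − 0.65)/(1.25 − 0.65) = 0.3908/0.6000 = 0.6514
Terminal stock prices: S_uuu = 166, S_uud = 86.33, S_udd = 44.89, S_ddd = 23.34
Terminal payoffs (S − K): max(66.02, 0) = 66.02, max(-13.67, 0) = 0, max(-55.11, 0) = 0, max(-76.66, 0) = 0
Node uu (S = 132.8): V_uu = e^(−0.04)·[0.6514·66.0156 + 0.3486·0.0000] = 41.3133
Node ud (S = 69.06): V_ud = e^(−0.04)·[0.6514·0.0000 + 0.3486·0.0000] = 0.0000
Node dd (S = 35.91): V_dd = e^(−0.04)·[0.6514·0.0000 + 0.3486·0.0000] = 0.0000
Node u (S = 106.2): V_u = e^(−0.04)·[0.6514·41.3133 + 0.3486·0.0000] = 25.8544
Node d (S = 55.25): V_d = e^(−0.04)·[0.6514·0.0000 + 0.3486·0.0000] = 0.0000
Node 0 (S = 85): V_0 = e^(−0.04)·[0.6514·25.8544 + 0.3486·0.0000] = 16.1800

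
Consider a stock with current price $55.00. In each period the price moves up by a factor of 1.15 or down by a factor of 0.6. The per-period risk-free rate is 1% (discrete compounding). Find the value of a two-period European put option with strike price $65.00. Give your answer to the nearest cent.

Risk-neutral probability p = (1 + 0.01 − 0.6)/(1.15 − 0.6) = 0.4100/0.5500 = 0.7455
Terminal stock prices: S_uu = 72.74, S_ud = 37.95, S_dd = 19.8
Terminal payoffs (K − S): max(-7.737, 0) = 0, max(27.05, 0) = 27.05, max(45.2, 0) = 45.2
Node u (S = 63.25): V_u = 1/1.01·[0.7455·0.0000 + 0.2545·27.0500] = 6.8173
Node d (S = 33): V_d = 1/1.01·[0.7455·27.0500 + 0.2545·45.2000] = 31.3564
Node 0 (S = 55): V_0 = 1/1.01·[0.7455·6.8173 + 0.2545·31.3564] = 12.9343

$12.93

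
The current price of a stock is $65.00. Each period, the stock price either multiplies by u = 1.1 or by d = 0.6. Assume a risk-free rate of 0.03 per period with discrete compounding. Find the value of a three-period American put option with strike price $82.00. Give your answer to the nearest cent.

$17.00

Risk-neutral probability p = (1 + 0.03 − 0.6)/(1.1 − 0.6) = 0.4300/0.5000 = 0.8600
Terminal stock prices: S_uuu = 86.52, S_uud = 47.19, S_udd = 25.74, S_ddd = 14.04
Terminal payoffs (K − S): max(-4.515, 0) = 0, max(34.81, 0) = 34.81, max(56.26, 0) = 56.26, max(67.96, 0) = 67.96
Node uu (S = 78.65): continuation = 1/1.03·[0.8600·0.0000 + 0.1400·34.8100] = 4.7315; exercise value = 3.3500 ≤ continuation, so V_uu = 4.7315
Node ud (S = 42.9): continuation = 1/1.03·[0.8600·34.8100 + 0.1400·56.2600] = 36.7117; exercise value = 39.1000 > continuation, so V_ud = 39.1000 (exercise)
Node dd (S = 23.4): continuation = 1/1.03·[0.8600·56.2600 + 0.1400·67.9600] = 56.2117; exercise value = 58.6000 > continuation, so V_dd = 58.6000 (exercise)
Node u (S = 71.5): continuation = 1/1.03·[0.8600·4.7315 + 0.1400·39.1000] = 9.2651; exercise value = 10.5000 > continuation, so V_u = 10.5000 (exercise)
Node d (S = 39): continuation = 1/1.03·[0.8600·39.1000 + 0.1400·58.6000] = 40.6117; exercise value = 43.0000 > continuation, so V_d = 43.0000 (exercise)
Node 0 (S = 65): continuation = 1/1.03·[0.8600·10.5000 + 0.1400·43.0000] = 14.6117; exercise value = 17.0000 > continuation, so V_0 = 17.0000 (exercise)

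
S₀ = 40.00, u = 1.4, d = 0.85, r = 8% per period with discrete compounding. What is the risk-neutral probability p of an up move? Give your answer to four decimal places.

Risk-neutral probability p = (1 + 0.08 − 0.85)/(1.4 − 0.85) = 0.2300/0.5500 = 0.4182

p = 0.4182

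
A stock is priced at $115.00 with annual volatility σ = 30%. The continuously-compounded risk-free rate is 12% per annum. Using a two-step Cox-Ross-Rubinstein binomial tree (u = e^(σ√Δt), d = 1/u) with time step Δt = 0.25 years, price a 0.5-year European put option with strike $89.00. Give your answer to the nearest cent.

CRR parameters: u = e^(σ√Δt) = e^(0.3·√0.25) = 1.1618, d = 1/u = 0.8607
Per-period rate: rΔt = 0.12·0.25 = 0.03, so R = e^0.03 = 1.0305
Risk-neutral probability p = (e^0.03 − 0.8607)/(1.1618 − 0.8607) = 0.1697/0.3011 = 0.5637
Terminal stock prices: S_uu = 155.2, S_ud = 115, S_dd = 85.19
Terminal payoffs (K − S): max(-66.23, 0) = 0, max(-26, 0) = 0, max(3.806, 0) = 3.806
Node u (S = 133.6): V_u = e^(−0.03)·[0.5637·0.0000 + 0.4363·0.0000] = 0.0000
Node d (S = 98.98): V_d = e^(−0.03)·[0.5637·0.0000 + 0.4363·3.8059] = 1.6114
Node 0 (S = 115): V_0 = e^(−0.03)·[0.5637·0.0000 + 0.4363·1.6114] = 0.6823

$0.68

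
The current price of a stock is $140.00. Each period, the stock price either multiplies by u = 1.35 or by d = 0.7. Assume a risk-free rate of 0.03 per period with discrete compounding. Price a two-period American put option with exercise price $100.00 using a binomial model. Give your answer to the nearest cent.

Risk-neutral probability p = (1 + 0.03 − 0.7)/(1.35 − 0.7) = 0.3300/0.6500 = 0.5077
Terminal stock prices: S_uu = 255.2, S_ud = 132.3, S_dd = 68.6
Terminal payoffs (K − S): max(-155.2, 0) = 0, max(-32.3, 0) = 0, max(31.4, 0) = 31.4
Node u (S = 189): continuation = 1/1.03·[0.5077·0.0000 + 0.4923·0.0000] = 0.0000; exercise value = 0.0000 ≤ continuation, so V_u = 0.0000
Node d (S = 98): continuation = 1/1.03·[0.5077·0.0000 + 0.4923·31.4000] = 15.0082; exercise value = 2.0000 ≤ continuation, so V_d = 15.0082
Node 0 (S = 140): continuation = 1/1.03·[0.5077·0.0000 + 0.4923·15.0082] = 7.1735; exercise value = 0.0000 ≤ continuation, so V_0 = 7.1735

$7.17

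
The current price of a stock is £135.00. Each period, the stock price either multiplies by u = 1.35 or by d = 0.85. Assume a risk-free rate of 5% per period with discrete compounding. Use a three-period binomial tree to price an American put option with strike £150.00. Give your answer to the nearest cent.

Risk-neutral probability p = (1 + 0.05 − 0.85)/(1.35 − 0.85) = 0.2000/0.5000 = 0.4000
Terminal stock prices: S_uuu = 332.2, S_uud = 209.1, S_udd = 131.7, S_ddd = 82.91
Terminal payoffs (K − S): max(-182.2, 0) = 0, max(-59.13, 0) = 0, max(18.32, 0) = 18.32, max(67.09, 0) = 67.09
Node uu (S = 246): continuation = 1/1.05·[0.4000·0.0000 + 0.6000·0.0000] = 0.0000; exercise value = 0.0000 ≤ continuation, so V_uu = 0.0000
Node ud (S = 154.9): continuation = 1/1.05·[0.4000·0.0000 + 0.6000·18.3244] = 10.4711; exercise value = 0.0000 ≤ continuation, so V_ud = 10.4711
Node dd (S = 97.54): continuation = 1/1.05·[0.4000·18.3244 + 0.6000·67.0931] = 45.3196; exercise value = 52.4625 > continuation, so V_dd = 52.4625 (exercise)
Node u (S = 182.2): continuation = 1/1.05·[0.4000·0.0000 + 0.6000·10.4711] = 5.9835; exercise value = 0.0000 ≤ continuation, so V_u = 5.9835
Node d (S = 114.8): continuation = 1/1.05·[0.4000·10.4711 + 0.6000·52.4625] = 33.9676; exercise value = 35.2500 > continuation, so V_d = 35.2500 (exercise)
Node 0 (S = 135): continuation = 1/1.05·[0.4000·5.9835 + 0.6000·35.2500] = 22.4223; exercise value = 15.0000 ≤ continuation, so V_0 = 22.4223

£22.42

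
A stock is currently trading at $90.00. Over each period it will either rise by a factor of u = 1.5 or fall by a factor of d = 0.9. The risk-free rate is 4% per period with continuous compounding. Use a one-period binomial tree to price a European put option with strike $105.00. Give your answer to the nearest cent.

$17.65

Risk-neutral probability p = (e^0.04 − 0.9)/(1.5 − 0.9) = 0.1408/0.6000 = 0.2347
Terminal stock prices: S_u = 135, S_d = 81
Terminal payoffs (K − S): max(-30, 0) = 0, max(24, 0) = 24
Node 0 (S = 90): V_0 = e^(−0.04)·[0.2347·0.0000 + 0.7653·24.0000] = 17.6474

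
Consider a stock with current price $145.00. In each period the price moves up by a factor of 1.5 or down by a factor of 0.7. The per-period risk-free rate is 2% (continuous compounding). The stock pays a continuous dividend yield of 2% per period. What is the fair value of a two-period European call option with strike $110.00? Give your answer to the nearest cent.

Per-period risk-free factor R = e^0.02 = 1.0202; dividend-adjusted growth = e^(0.02−0.02) = 1.0000.
Risk-neutral probability p = (1.0000 − 0.7)/(1.5 − 0.7) = 0.3000/0.8000 = 0.3750
Terminal stock prices: S_uu = 326.2, S_ud = 152.2, S_dd = 71.05
Terminal payoffs (S − K): max(216.2, 0) = 216.2, max(42.25, 0) = 42.25, max(-38.95, 0) = 0
Node u (S = 217.5): V_u = e^(−0.02)·[0.3750·216.2500 + 0.6250·42.2500] = 105.3714
Node d (S = 101.5): V_d = e^(−0.02)·[0.3750·42.2500 + 0.6250·0.0000] = 15.5300
Node 0 (S = 145): V_0 = e^(−0.02)·[0.3750·105.3714 + 0.6250·15.5300] = 48.2459

$48.25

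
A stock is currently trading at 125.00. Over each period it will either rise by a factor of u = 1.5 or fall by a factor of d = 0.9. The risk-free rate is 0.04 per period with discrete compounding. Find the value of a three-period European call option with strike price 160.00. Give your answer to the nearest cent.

Risk-neutral probability p = (1 + 0.04 − 0.9)/(1.5 − 0.9) = 0.1400/0.6000 = 0.2333
Terminal stock prices: S_uuu = 421.9, S_uud = 253.1, S_udd = 151.9, S_ddd = 91.13
Terminal payoffs (S − K): max(261.9, 0) = 261.9, max(93.12, 0) = 93.12, max(-8.125, 0) = 0, max(-68.87, 0) = 0
Node uu (S = 281.2): V_uu = 1/1.04·[0.2333·261.8750 + 0.7667·93.1250] = 127.4038
Node ud (S = 168.8): V_ud = 1/1.04·[0.2333·93.1250 + 0.7667·0.0000] = 20.8934
Node dd (S = 101.2): V_dd = 1/1.04·[0.2333·0.0000 + 0.7667·0.0000] = 0.0000
Node u (S = 187.5): V_u = 1/1.04·[0.2333·127.4038 + 0.7667·20.8934] = 43.9864
Node d (S = 112.5): V_d = 1/1.04·[0.2333·20.8934 + 0.7667·0.0000] = 4.6876
Node 0 (S = 125): V_0 = 1/1.04·[0.2333·43.9864 + 0.7667·4.6876] = 13.3244

13.32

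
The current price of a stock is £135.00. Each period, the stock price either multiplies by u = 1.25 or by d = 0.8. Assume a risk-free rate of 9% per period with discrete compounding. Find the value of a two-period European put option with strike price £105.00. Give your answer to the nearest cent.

£1.98

Risk-neutral probability p = (1 + 0.09 − 0.8)/(1.25 − 0.8) = 0.2900/0.4500 = 0.6444
Terminal stock prices: S_uu = 210.9, S_ud = 135, S_dd = 86.4
Terminal payoffs (K − S): max(-105.9, 0) = 0, max(-30, 0) = 0, max(18.6, 0) = 18.6
Node u (S = 168.8): V_u = 1/1.09·[0.6444·0.0000 + 0.3556·0.0000] = 0.0000
Node d (S = 108): V_d = 1/1.09·[0.6444·0.0000 + 0.3556·18.6000] = 6.0673
Node 0 (S = 135): V_0 = 1/1.09·[0.6444·0.0000 + 0.3556·6.0673] = 1.9791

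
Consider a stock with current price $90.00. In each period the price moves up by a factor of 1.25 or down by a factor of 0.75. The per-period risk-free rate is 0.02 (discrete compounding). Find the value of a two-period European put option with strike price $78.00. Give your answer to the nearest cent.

Risk-neutral probability p = (1 + 0.02 − 0.75)/(1.25 − 0.75) = 0.2700/0.5000 = 0.5400
Terminal stock prices: S_uu = 140.6, S_ud = 84.38, S_dd = 50.62
Terminal payoffs (K − S): max(-62.62, 0) = 0, max(-6.375, 0) = 0, max(27.38, 0) = 27.38
Node u (S = 112.5): V_u = 1/1.02·[0.5400·0.0000 + 0.4600·0.0000] = 0.0000
Node d (S = 67.5): V_d = 1/1.02·[0.5400·0.0000 + 0.4600·27.3750] = 12.3456
Node 0 (S = 90): V_0 = 1/1.02·[0.5400·0.0000 + 0.4600·12.3456] = 5.5676

$5.57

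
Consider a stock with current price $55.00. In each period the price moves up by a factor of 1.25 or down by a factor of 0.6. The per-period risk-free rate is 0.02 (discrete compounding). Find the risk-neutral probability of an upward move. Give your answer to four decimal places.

p = 0.6462

Risk-neutral probability p = (1 + 0.02 − 0.6)/(1.25 − 0.6) = 0.4200/0.6500 = 0.6462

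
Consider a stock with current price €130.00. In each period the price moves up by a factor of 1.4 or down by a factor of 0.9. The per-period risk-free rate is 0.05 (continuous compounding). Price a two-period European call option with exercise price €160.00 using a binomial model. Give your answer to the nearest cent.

€9.30

Risk-neutral probability p = (e^0.05 − 0.9)/(1.4 − 0.9) = 0.1513/0.5000 = 0.3025
Terminal stock prices: S_uu = 254.8, S_ud = 163.8, S_dd = 105.3
Terminal payoffs (S − K): max(94.8, 0) = 94.8, max(3.8, 0) = 3.8, max(-54.7, 0) = 0
Node u (S = 182): V_u = e^(−0.05)·[0.3025·94.8000 + 0.6975·3.8000] = 29.8033
Node d (S = 117): V_d = e^(−0.05)·[0.3025·3.8000 + 0.6975·0.0000] = 1.0936
Node 0 (S = 130): V_0 = e^(−0.05)·[0.3025·29.8033 + 0.6975·1.0936] = 9.3025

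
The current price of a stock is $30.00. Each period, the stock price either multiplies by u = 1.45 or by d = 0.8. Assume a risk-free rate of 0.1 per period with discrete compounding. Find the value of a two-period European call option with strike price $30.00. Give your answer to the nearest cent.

Risk-neutral probability p = (1 + 0.1 − 0.8)/(1.45 − 0.8) = 0.3000/0.6500 = 0.4615
Terminal stock prices: S_uu = 63.08, S_ud = 34.8, S_dd = 19.2
Terminal payoffs (S − K): max(33.08, 0) = 33.08, max(4.8, 0) = 4.8, max(-10.8, 0) = 0
Node u (S = 43.5): V_u = 1/1.1·[0.4615·33.0750 + 0.5385·4.8000] = 16.2273
Node d (S = 24): V_d = 1/1.1·[0.4615·4.8000 + 0.5385·0.0000] = 2.0140
Node 0 (S = 30): V_0 = 1/1.1·[0.4615·16.2273 + 0.5385·2.0140] = 7.7945

$7.79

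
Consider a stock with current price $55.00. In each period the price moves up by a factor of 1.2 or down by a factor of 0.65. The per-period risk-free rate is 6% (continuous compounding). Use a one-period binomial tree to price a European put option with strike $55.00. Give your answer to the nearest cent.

Risk-neutral probability p = (e^0.06 − 0.65)/(1.2 − 0.65) = 0.4118/0.5500 = 0.7488
Terminal stock prices: S_u = 66, S_d = 35.75
Terminal payoffs (K − S): max(-11, 0) = 0, max(19.25, 0) = 19.25
Node 0 (S = 55): V_0 = e^(−0.06)·[0.7488·0.0000 + 0.2512·19.2500] = 4.5541

$4.55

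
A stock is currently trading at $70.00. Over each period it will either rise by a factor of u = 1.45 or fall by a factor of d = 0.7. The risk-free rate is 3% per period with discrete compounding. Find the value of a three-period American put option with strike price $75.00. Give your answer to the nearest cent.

$18.41

Risk-neutral probability p = (1 + 0.03 − 0.7)/(1.45 − 0.7) = 0.3300/0.7500 = 0.4400
Terminal stock prices: S_uuu = 213.4, S_uud = 103, S_udd = 49.73, S_ddd = 24.01
Terminal payoffs (K − S): max(-138.4, 0) = 0, max(-28.02, 0) = 0, max(25.27, 0) = 25.27, max(50.99, 0) = 50.99
Node uu (S = 147.2): continuation = 1/1.03·[0.4400·0.0000 + 0.5600·0.0000] = 0.0000; exercise value = 0.0000 ≤ continuation, so V_uu = 0.0000
Node ud (S = 71.05): continuation = 1/1.03·[0.4400·0.0000 + 0.5600·25.2650] = 13.7363; exercise value = 3.9500 ≤ continuation, so V_ud = 13.7363
Node dd (S = 34.3): continuation = 1/1.03·[0.4400·25.2650 + 0.5600·50.9900] = 38.5155; exercise value = 40.7000 > continuation, so V_dd = 40.7000 (exercise)
Node u (S = 101.5): continuation = 1/1.03·[0.4400·0.0000 + 0.5600·13.7363] = 7.4683; exercise value = 0.0000 ≤ continuation, so V_u = 7.4683
Node d (S = 49): continuation = 1/1.03·[0.4400·13.7363 + 0.5600·40.7000] = 27.9961; exercise value = 26.0000 ≤ continuation, so V_d = 27.9961
Node 0 (S = 70): continuation = 1/1.03·[0.4400·7.4683 + 0.5600·27.9961] = 18.4115; exercise value = 5.0000 ≤ continuation, so V_0 = 18.4115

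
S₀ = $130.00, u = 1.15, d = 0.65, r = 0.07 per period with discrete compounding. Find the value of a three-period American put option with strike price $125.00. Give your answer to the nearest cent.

Risk-neutral probability p = (1 + 0.07 − 0.65)/(1.15 − 0.65) = 0.4200/0.5000 = 0.8400
Terminal stock prices: S_uuu = 197.7, S_uud = 111.8, S_udd = 63.16, S_ddd = 35.7
Terminal payoffs (K − S): max(-72.71, 0) = 0, max(13.25, 0) = 13.25, max(61.84, 0) = 61.84, max(89.3, 0) = 89.3
Node uu (S = 171.9): continuation = 1/1.07·[0.8400·0.0000 + 0.1600·13.2488] = 1.9811; exercise value = 0.0000 ≤ continuation, so V_uu = 1.9811
Node ud (S = 97.17): continuation = 1/1.07·[0.8400·13.2488 + 0.1600·61.8362] = 19.6474; exercise value = 27.8250 > continuation, so V_ud = 27.8250 (exercise)
Node dd (S = 54.93): continuation = 1/1.07·[0.8400·61.8362 + 0.1600·89.2987] = 61.8974; exercise value = 70.0750 > continuation, so V_dd = 70.0750 (exercise)
Node u (S = 149.5): continuation = 1/1.07·[0.8400·1.9811 + 0.1600·27.8250] = 5.7160; exercise value = 0.0000 ≤ continuation, so V_u = 5.7160
Node d (S = 84.5): continuation = 1/1.07·[0.8400·27.8250 + 0.1600·70.0750] = 32.3224; exercise value = 40.5000 > continuation, so V_d = 40.5000 (exercise)
Node 0 (S = 130): continuation = 1/1.07·[0.8400·5.7160 + 0.1600·40.5000] = 10.5434; exercise value = 0.0000 ≤ continuation, so V_0 = 10.5434

$10.54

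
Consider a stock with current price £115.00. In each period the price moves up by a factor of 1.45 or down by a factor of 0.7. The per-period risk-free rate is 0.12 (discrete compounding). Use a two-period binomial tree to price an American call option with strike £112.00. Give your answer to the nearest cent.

Risk-neutral probability p = (1 + 0.12 − 0.7)/(1.45 − 0.7) = 0.4200/0.7500 = 0.5600
Terminal stock prices: S_uu = 241.8, S_ud = 116.7, S_dd = 56.35
Terminal payoffs (S − K): max(129.8, 0) = 129.8, max(4.725, 0) = 4.725, max(-55.65, 0) = 0
Node u (S = 166.8): continuation = 1/1.12·[0.5600·129.7875 + 0.4400·4.7250] = 66.7500; exercise value = 54.7500 ≤ continuation, so V_u = 66.7500
Node d (S = 80.5): continuation = 1/1.12·[0.5600·4.7250 + 0.4400·0.0000] = 2.3625; exercise value = 0.0000 ≤ continuation, so V_d = 2.3625
Node 0 (S = 115): continuation = 1/1.12·[0.5600·66.7500 + 0.4400·2.3625] = 34.3031; exercise value = 3.0000 ≤ continuation, so V_0 = 34.3031

£34.30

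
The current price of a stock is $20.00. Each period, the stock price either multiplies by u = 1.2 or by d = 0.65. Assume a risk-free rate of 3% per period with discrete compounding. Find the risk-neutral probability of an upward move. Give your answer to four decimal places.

Risk-neutral probability p = (1 + 0.03 − 0.65)/(1.2 − 0.65) = 0.3800/0.5500 = 0.6909

p = 0.6909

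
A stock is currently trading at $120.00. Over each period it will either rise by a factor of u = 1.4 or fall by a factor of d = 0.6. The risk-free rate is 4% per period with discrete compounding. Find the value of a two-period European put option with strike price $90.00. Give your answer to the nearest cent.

Risk-neutral probability p = (1 + 0.04 − 0.6)/(1.4 − 0.6) = 0.4400/0.8000 = 0.5500
Terminal stock prices: S_uu = 235.2, S_ud = 100.8, S_dd = 43.2
Terminal payoffs (K − S): max(-145.2, 0) = 0, max(-10.8, 0) = 0, max(46.8, 0) = 46.8
Node u (S = 168): V_u = 1/1.04·[0.5500·0.0000 + 0.4500·0.0000] = 0.0000
Node d (S = 72): V_d = 1/1.04·[0.5500·0.0000 + 0.4500·46.8000] = 20.2500
Node 0 (S = 120): V_0 = 1/1.04·[0.5500·0.0000 + 0.4500·20.2500] = 8.7620

$8.76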